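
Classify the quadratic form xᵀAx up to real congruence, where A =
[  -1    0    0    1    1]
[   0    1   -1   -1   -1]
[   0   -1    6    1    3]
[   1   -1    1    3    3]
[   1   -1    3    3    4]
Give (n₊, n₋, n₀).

Answer: (4, 1, 0)

Derivation:
step 0: pivot -1 → sign −
step 1: pivot 1 → sign +
step 2: pivot 5 → sign +
step 3: pivot 3 → sign +
step 4: pivot 1/5 → sign +
signature = (4, 1, 0)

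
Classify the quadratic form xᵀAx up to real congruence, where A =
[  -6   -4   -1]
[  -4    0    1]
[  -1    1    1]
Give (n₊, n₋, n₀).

Answer: (2, 1, 0)

Derivation:
step 0: pivot -6 → sign −
step 1: pivot 8/3 → sign +
step 2: pivot 1/8 → sign +
signature = (2, 1, 0)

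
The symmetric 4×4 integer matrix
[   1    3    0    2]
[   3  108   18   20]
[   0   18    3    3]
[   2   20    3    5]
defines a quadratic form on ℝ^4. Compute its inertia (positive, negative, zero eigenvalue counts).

Answer: (2, 2, 0)

Derivation:
step 0: pivot 1 → sign +
step 1: pivot 99 → sign +
step 2: pivot -3/11 → sign −
step 3: pivot -2/9 → sign −
signature = (2, 2, 0)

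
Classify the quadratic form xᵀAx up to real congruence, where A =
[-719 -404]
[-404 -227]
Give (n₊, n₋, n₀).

step 0: pivot -719 → sign −
step 1: pivot 3/719 → sign +
signature = (1, 1, 0)

Answer: (1, 1, 0)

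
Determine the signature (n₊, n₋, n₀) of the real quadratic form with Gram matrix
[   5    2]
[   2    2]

Answer: (2, 0, 0)

Derivation:
step 0: pivot 5 → sign +
step 1: pivot 6/5 → sign +
signature = (2, 0, 0)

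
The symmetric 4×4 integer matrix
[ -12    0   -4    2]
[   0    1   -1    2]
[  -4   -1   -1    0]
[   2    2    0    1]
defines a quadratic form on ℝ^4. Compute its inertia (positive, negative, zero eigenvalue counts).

Answer: (1, 2, 1)

Derivation:
step 0: pivot -12 → sign −
step 1: pivot 1 → sign +
step 2: pivot -2/3 → sign −
step 3: row/col 3 already zero → sign 0
signature = (1, 2, 1)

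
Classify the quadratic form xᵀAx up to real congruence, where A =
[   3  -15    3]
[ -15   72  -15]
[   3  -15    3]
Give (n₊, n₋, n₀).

Answer: (1, 1, 1)

Derivation:
step 0: pivot 3 → sign +
step 1: pivot -3 → sign −
step 2: row/col 2 already zero → sign 0
signature = (1, 1, 1)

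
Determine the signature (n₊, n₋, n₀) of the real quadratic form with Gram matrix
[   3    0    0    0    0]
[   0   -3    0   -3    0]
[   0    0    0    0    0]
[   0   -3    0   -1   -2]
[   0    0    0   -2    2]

step 0: pivot 3 → sign +
step 1: pivot -3 → sign −
step 2: pivot 2 → sign +
step 3: row/col 3 already zero → sign 0
step 4: row/col 4 already zero → sign 0
signature = (2, 1, 2)

Answer: (2, 1, 2)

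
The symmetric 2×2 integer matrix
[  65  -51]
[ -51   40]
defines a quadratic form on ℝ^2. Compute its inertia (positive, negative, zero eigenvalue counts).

Answer: (1, 1, 0)

Derivation:
step 0: pivot 65 → sign +
step 1: pivot -1/65 → sign −
signature = (1, 1, 0)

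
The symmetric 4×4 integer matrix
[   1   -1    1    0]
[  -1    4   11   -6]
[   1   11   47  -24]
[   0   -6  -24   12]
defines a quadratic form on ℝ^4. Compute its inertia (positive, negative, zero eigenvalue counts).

Answer: (2, 1, 1)

Derivation:
step 0: pivot 1 → sign +
step 1: pivot 3 → sign +
step 2: pivot -2 → sign −
step 3: row/col 3 already zero → sign 0
signature = (2, 1, 1)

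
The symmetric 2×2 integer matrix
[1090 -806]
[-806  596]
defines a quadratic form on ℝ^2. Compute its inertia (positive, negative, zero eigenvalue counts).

Answer: (2, 0, 0)

Derivation:
step 0: pivot 1090 → sign +
step 1: pivot 2/545 → sign +
signature = (2, 0, 0)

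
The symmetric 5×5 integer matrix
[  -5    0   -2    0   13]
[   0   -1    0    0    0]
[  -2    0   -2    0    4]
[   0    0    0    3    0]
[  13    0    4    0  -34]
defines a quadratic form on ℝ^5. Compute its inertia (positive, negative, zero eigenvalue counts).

step 0: pivot -5 → sign −
step 1: pivot -1 → sign −
step 2: pivot -6/5 → sign −
step 3: pivot 3 → sign +
step 4: pivot 1 → sign +
signature = (2, 3, 0)

Answer: (2, 3, 0)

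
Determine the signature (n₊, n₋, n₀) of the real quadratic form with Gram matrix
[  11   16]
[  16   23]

step 0: pivot 11 → sign +
step 1: pivot -3/11 → sign −
signature = (1, 1, 0)

Answer: (1, 1, 0)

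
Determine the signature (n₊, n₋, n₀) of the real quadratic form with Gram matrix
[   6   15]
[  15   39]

Answer: (2, 0, 0)

Derivation:
step 0: pivot 6 → sign +
step 1: pivot 3/2 → sign +
signature = (2, 0, 0)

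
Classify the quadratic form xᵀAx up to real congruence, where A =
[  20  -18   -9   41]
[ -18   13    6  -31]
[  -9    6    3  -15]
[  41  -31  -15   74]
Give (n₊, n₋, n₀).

step 0: pivot 20 → sign +
step 1: pivot -16/5 → sign −
step 2: pivot 21/64 → sign +
step 3: pivot 2/7 → sign +
signature = (3, 1, 0)

Answer: (3, 1, 0)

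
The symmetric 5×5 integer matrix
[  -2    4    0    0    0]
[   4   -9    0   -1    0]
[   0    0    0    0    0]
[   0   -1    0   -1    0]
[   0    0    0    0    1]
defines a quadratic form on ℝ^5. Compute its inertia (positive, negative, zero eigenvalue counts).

Answer: (1, 2, 2)

Derivation:
step 0: pivot -2 → sign −
step 1: pivot -1 → sign −
step 2: pivot 1 → sign +
step 3: row/col 3 already zero → sign 0
step 4: row/col 4 already zero → sign 0
signature = (1, 2, 2)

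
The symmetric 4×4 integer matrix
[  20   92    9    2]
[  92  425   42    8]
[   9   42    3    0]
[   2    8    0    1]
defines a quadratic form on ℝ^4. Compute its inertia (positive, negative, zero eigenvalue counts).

Answer: (3, 1, 0)

Derivation:
step 0: pivot 20 → sign +
step 1: pivot 9/5 → sign +
step 2: pivot -5/4 → sign −
step 3: pivot 1/5 → sign +
signature = (3, 1, 0)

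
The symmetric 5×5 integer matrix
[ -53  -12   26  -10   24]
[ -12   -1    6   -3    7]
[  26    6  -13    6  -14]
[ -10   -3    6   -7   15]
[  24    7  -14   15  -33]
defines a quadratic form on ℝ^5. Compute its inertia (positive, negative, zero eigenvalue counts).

Answer: (1, 4, 0)

Derivation:
step 0: pivot -53 → sign −
step 1: pivot 91/53 → sign +
step 2: pivot -23/91 → sign −
step 3: pivot -6/23 → sign −
step 4: pivot -2/3 → sign −
signature = (1, 4, 0)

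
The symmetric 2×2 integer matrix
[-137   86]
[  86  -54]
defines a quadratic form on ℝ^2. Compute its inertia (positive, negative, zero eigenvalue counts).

step 0: pivot -137 → sign −
step 1: pivot -2/137 → sign −
signature = (0, 2, 0)

Answer: (0, 2, 0)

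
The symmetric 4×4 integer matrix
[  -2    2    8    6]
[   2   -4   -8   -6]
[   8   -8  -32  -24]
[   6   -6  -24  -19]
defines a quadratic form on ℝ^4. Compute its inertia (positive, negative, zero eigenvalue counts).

Answer: (0, 3, 1)

Derivation:
step 0: pivot -2 → sign −
step 1: pivot -2 → sign −
step 2: pivot -1 → sign −
step 3: row/col 3 already zero → sign 0
signature = (0, 3, 1)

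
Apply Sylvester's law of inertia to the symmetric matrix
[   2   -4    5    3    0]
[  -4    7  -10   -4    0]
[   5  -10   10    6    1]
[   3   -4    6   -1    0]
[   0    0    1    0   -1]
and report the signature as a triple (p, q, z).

step 0: pivot 2 → sign +
step 1: pivot -1 → sign −
step 2: pivot -5/2 → sign −
step 3: pivot -3/5 → sign −
step 4: row/col 4 already zero → sign 0
signature = (1, 3, 1)

Answer: (1, 3, 1)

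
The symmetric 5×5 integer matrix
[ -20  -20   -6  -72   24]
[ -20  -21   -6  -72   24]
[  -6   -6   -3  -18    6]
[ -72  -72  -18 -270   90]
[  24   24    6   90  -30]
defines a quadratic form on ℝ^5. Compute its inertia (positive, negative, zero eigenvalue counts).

step 0: pivot -20 → sign −
step 1: pivot -1 → sign −
step 2: pivot -6/5 → sign −
step 3: row/col 3 already zero → sign 0
step 4: row/col 4 already zero → sign 0
signature = (0, 3, 2)

Answer: (0, 3, 2)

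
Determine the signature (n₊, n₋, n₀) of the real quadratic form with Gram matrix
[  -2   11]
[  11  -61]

Answer: (0, 2, 0)

Derivation:
step 0: pivot -2 → sign −
step 1: pivot -1/2 → sign −
signature = (0, 2, 0)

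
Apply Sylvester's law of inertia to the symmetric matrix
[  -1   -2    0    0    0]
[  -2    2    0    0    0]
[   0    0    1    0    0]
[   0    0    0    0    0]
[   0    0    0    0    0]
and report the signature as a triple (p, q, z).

step 0: pivot -1 → sign −
step 1: pivot 6 → sign +
step 2: pivot 1 → sign +
step 3: row/col 3 already zero → sign 0
step 4: row/col 4 already zero → sign 0
signature = (2, 1, 2)

Answer: (2, 1, 2)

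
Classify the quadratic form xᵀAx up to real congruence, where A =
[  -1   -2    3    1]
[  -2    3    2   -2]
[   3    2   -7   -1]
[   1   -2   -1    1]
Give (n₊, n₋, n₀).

step 0: pivot -1 → sign −
step 1: pivot 7 → sign +
step 2: pivot -2/7 → sign −
step 3: row/col 3 already zero → sign 0
signature = (1, 2, 1)

Answer: (1, 2, 1)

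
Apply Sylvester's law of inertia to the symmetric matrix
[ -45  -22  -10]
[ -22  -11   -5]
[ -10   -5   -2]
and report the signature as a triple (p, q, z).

Answer: (1, 2, 0)

Derivation:
step 0: pivot -45 → sign −
step 1: pivot -11/45 → sign −
step 2: pivot 3/11 → sign +
signature = (1, 2, 0)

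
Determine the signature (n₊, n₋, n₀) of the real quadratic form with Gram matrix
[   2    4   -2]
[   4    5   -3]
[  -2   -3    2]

step 0: pivot 2 → sign +
step 1: pivot -3 → sign −
step 2: pivot 1/3 → sign +
signature = (2, 1, 0)

Answer: (2, 1, 0)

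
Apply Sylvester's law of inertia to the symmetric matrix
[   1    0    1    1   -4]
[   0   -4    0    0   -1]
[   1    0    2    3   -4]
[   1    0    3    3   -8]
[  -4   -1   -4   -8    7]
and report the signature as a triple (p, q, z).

step 0: pivot 1 → sign +
step 1: pivot -4 → sign −
step 2: pivot 1 → sign +
step 3: pivot -2 → sign −
step 4: pivot -3/4 → sign −
signature = (2, 3, 0)

Answer: (2, 3, 0)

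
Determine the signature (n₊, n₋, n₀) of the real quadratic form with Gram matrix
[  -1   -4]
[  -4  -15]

Answer: (1, 1, 0)

Derivation:
step 0: pivot -1 → sign −
step 1: pivot 1 → sign +
signature = (1, 1, 0)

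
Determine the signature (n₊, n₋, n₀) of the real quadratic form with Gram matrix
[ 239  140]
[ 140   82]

Answer: (1, 1, 0)

Derivation:
step 0: pivot 239 → sign +
step 1: pivot -2/239 → sign −
signature = (1, 1, 0)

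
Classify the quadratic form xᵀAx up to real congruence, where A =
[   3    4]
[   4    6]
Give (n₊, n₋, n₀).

Answer: (2, 0, 0)

Derivation:
step 0: pivot 3 → sign +
step 1: pivot 2/3 → sign +
signature = (2, 0, 0)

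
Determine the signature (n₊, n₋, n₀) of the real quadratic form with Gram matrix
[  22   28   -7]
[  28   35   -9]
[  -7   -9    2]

step 0: pivot 22 → sign +
step 1: pivot -7/11 → sign −
step 2: pivot -3/14 → sign −
signature = (1, 2, 0)

Answer: (1, 2, 0)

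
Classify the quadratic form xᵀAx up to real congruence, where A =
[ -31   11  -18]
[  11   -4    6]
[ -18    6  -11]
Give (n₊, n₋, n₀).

step 0: pivot -31 → sign −
step 1: pivot -3/31 → sign −
step 2: pivot 1 → sign +
signature = (1, 2, 0)

Answer: (1, 2, 0)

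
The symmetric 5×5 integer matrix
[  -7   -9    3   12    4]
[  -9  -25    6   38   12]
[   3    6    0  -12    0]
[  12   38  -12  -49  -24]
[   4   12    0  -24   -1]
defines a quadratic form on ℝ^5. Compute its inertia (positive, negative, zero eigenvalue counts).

step 0: pivot -7 → sign −
step 1: pivot -94/7 → sign −
step 2: pivot 153/94 → sign +
step 3: pivot 3 → sign +
step 4: pivot -1/17 → sign −
signature = (2, 3, 0)

Answer: (2, 3, 0)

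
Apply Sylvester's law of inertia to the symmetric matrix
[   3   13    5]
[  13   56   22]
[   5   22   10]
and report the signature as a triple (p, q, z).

Answer: (2, 1, 0)

Derivation:
step 0: pivot 3 → sign +
step 1: pivot -1/3 → sign −
step 2: pivot 2 → sign +
signature = (2, 1, 0)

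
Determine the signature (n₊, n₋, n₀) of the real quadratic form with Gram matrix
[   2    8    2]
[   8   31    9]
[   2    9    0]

step 0: pivot 2 → sign +
step 1: pivot -1 → sign −
step 2: pivot -1 → sign −
signature = (1, 2, 0)

Answer: (1, 2, 0)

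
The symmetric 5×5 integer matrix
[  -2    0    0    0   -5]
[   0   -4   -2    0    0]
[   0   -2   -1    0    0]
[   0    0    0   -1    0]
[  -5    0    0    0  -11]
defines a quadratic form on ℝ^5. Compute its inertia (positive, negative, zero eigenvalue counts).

Answer: (1, 3, 1)

Derivation:
step 0: pivot -2 → sign −
step 1: pivot -4 → sign −
step 2: pivot -1 → sign −
step 3: pivot 3/2 → sign +
step 4: row/col 4 already zero → sign 0
signature = (1, 3, 1)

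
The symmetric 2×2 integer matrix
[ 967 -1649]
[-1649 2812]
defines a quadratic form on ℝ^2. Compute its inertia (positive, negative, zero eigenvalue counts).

Answer: (2, 0, 0)

Derivation:
step 0: pivot 967 → sign +
step 1: pivot 3/967 → sign +
signature = (2, 0, 0)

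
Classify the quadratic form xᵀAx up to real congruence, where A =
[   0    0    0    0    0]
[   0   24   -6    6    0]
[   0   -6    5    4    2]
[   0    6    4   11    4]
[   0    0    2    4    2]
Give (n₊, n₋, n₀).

Answer: (3, 0, 2)

Derivation:
step 0: pivot 24 → sign +
step 1: pivot 7/2 → sign +
step 2: pivot 6/7 → sign +
step 3: row/col 3 already zero → sign 0
step 4: row/col 4 already zero → sign 0
signature = (3, 0, 2)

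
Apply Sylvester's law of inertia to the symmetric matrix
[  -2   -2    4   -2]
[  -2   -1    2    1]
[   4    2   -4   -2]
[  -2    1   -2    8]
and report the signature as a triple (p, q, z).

Answer: (2, 1, 1)

Derivation:
step 0: pivot -2 → sign −
step 1: pivot 1 → sign +
step 2: pivot 1 → sign +
step 3: row/col 3 already zero → sign 0
signature = (2, 1, 1)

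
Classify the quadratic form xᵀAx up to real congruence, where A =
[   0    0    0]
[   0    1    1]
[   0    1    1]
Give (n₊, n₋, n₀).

Answer: (1, 0, 2)

Derivation:
step 0: pivot 1 → sign +
step 1: row/col 1 already zero → sign 0
step 2: row/col 2 already zero → sign 0
signature = (1, 0, 2)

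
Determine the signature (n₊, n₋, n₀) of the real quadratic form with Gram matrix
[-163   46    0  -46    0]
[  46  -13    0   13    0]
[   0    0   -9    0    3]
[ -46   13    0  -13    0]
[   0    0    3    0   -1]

Answer: (0, 3, 2)

Derivation:
step 0: pivot -163 → sign −
step 1: pivot -3/163 → sign −
step 2: pivot -9 → sign −
step 3: row/col 3 already zero → sign 0
step 4: row/col 4 already zero → sign 0
signature = (0, 3, 2)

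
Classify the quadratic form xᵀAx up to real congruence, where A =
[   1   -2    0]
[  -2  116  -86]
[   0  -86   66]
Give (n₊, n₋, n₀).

step 0: pivot 1 → sign +
step 1: pivot 112 → sign +
step 2: pivot -1/28 → sign −
signature = (2, 1, 0)

Answer: (2, 1, 0)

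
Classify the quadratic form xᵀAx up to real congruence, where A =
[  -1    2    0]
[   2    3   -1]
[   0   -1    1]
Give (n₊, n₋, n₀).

Answer: (2, 1, 0)

Derivation:
step 0: pivot -1 → sign −
step 1: pivot 7 → sign +
step 2: pivot 6/7 → sign +
signature = (2, 1, 0)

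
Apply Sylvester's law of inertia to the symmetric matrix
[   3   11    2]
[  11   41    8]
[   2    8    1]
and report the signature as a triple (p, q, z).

step 0: pivot 3 → sign +
step 1: pivot 2/3 → sign +
step 2: pivot -1 → sign −
signature = (2, 1, 0)

Answer: (2, 1, 0)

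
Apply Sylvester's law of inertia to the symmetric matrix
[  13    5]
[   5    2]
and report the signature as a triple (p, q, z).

step 0: pivot 13 → sign +
step 1: pivot 1/13 → sign +
signature = (2, 0, 0)

Answer: (2, 0, 0)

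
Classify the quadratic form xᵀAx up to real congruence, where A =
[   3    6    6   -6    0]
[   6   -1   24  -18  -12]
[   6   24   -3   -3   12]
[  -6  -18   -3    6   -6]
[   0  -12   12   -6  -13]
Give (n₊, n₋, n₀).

Answer: (1, 4, 0)

Derivation:
step 0: pivot 3 → sign +
step 1: pivot -13 → sign −
step 2: pivot -51/13 → sign −
step 3: pivot -3/17 → sign −
step 4: pivot -1 → sign −
signature = (1, 4, 0)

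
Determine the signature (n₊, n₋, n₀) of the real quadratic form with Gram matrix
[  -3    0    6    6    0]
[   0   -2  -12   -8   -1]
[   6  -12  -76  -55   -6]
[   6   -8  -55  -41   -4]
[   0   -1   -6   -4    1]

step 0: pivot -3 → sign −
step 1: pivot -2 → sign −
step 2: pivot 8 → sign +
step 3: pivot -1/8 → sign −
step 4: pivot 3/2 → sign +
signature = (2, 3, 0)

Answer: (2, 3, 0)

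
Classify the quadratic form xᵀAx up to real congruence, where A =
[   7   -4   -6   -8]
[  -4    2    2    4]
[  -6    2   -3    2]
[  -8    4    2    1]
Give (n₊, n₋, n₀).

step 0: pivot 7 → sign +
step 1: pivot -2/7 → sign −
step 2: pivot -1 → sign −
step 3: pivot -3 → sign −
signature = (1, 3, 0)

Answer: (1, 3, 0)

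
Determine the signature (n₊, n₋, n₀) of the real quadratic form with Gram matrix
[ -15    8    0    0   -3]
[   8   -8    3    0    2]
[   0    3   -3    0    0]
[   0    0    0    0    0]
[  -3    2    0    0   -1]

Answer: (0, 4, 1)

Derivation:
step 0: pivot -15 → sign −
step 1: pivot -56/15 → sign −
step 2: pivot -33/56 → sign −
step 3: pivot -2/11 → sign −
step 4: row/col 4 already zero → sign 0
signature = (0, 4, 1)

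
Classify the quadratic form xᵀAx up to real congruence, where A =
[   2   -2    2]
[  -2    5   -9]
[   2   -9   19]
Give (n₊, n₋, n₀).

Answer: (3, 0, 0)

Derivation:
step 0: pivot 2 → sign +
step 1: pivot 3 → sign +
step 2: pivot 2/3 → sign +
signature = (3, 0, 0)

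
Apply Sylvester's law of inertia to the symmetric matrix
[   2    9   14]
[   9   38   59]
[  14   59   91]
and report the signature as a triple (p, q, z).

step 0: pivot 2 → sign +
step 1: pivot -5/2 → sign −
step 2: pivot -3/5 → sign −
signature = (1, 2, 0)

Answer: (1, 2, 0)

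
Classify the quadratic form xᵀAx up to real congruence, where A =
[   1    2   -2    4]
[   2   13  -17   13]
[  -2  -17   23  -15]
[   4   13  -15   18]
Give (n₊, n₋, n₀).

step 0: pivot 1 → sign +
step 1: pivot 9 → sign +
step 2: pivot 2/9 → sign +
step 3: pivot -1 → sign −
signature = (3, 1, 0)

Answer: (3, 1, 0)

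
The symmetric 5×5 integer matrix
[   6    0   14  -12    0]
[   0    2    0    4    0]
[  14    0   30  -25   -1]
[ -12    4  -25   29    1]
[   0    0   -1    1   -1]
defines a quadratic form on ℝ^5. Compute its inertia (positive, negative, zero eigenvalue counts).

step 0: pivot 6 → sign +
step 1: pivot 2 → sign +
step 2: pivot -8/3 → sign −
step 3: pivot 3/8 → sign +
step 4: pivot -2/3 → sign −
signature = (3, 2, 0)

Answer: (3, 2, 0)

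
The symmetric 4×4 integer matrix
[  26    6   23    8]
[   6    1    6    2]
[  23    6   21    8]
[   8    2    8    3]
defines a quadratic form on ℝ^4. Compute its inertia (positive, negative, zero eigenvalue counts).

Answer: (2, 2, 0)

Derivation:
step 0: pivot 26 → sign +
step 1: pivot -5/13 → sign −
step 2: pivot 19/10 → sign +
step 3: pivot -3/19 → sign −
signature = (2, 2, 0)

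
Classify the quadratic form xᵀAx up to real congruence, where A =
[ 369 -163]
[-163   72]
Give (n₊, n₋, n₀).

step 0: pivot 369 → sign +
step 1: pivot -1/369 → sign −
signature = (1, 1, 0)

Answer: (1, 1, 0)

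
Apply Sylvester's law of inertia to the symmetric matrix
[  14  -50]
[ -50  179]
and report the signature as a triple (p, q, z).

step 0: pivot 14 → sign +
step 1: pivot 3/7 → sign +
signature = (2, 0, 0)

Answer: (2, 0, 0)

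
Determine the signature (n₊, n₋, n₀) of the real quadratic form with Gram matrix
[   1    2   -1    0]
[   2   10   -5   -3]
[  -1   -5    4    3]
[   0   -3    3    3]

step 0: pivot 1 → sign +
step 1: pivot 6 → sign +
step 2: pivot 3/2 → sign +
step 3: row/col 3 already zero → sign 0
signature = (3, 0, 1)

Answer: (3, 0, 1)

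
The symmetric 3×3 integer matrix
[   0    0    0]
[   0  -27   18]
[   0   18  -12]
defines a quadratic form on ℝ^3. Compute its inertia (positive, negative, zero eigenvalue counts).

step 0: pivot -27 → sign −
step 1: row/col 1 already zero → sign 0
step 2: row/col 2 already zero → sign 0
signature = (0, 1, 2)

Answer: (0, 1, 2)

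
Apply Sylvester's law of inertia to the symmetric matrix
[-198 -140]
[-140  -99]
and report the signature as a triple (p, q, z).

step 0: pivot -198 → sign −
step 1: pivot -1/99 → sign −
signature = (0, 2, 0)

Answer: (0, 2, 0)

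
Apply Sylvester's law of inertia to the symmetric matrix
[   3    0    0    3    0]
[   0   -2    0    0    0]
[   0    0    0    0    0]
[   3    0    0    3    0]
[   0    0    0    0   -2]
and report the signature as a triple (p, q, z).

step 0: pivot 3 → sign +
step 1: pivot -2 → sign −
step 2: pivot -2 → sign −
step 3: row/col 3 already zero → sign 0
step 4: row/col 4 already zero → sign 0
signature = (1, 2, 2)

Answer: (1, 2, 2)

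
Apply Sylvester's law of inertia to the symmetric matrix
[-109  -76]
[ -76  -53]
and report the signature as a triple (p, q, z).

step 0: pivot -109 → sign −
step 1: pivot -1/109 → sign −
signature = (0, 2, 0)

Answer: (0, 2, 0)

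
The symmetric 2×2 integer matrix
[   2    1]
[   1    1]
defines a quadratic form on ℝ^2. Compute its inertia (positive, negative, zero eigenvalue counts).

Answer: (2, 0, 0)

Derivation:
step 0: pivot 2 → sign +
step 1: pivot 1/2 → sign +
signature = (2, 0, 0)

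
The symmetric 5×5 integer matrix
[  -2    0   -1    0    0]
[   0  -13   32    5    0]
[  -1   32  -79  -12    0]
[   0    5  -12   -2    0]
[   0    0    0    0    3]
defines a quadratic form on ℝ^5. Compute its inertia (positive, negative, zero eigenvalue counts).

Answer: (2, 3, 0)

Derivation:
step 0: pivot -2 → sign −
step 1: pivot -13 → sign −
step 2: pivot 7/26 → sign +
step 3: pivot -3/7 → sign −
step 4: pivot 3 → sign +
signature = (2, 3, 0)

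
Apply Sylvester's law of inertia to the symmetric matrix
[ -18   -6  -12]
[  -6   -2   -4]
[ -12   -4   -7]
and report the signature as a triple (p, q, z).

Answer: (1, 1, 1)

Derivation:
step 0: pivot -18 → sign −
step 1: pivot 1 → sign +
step 2: row/col 2 already zero → sign 0
signature = (1, 1, 1)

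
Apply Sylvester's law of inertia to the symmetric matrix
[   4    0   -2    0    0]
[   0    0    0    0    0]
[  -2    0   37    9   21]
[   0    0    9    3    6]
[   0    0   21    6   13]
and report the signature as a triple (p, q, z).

step 0: pivot 4 → sign +
step 1: pivot 36 → sign +
step 2: pivot 3/4 → sign +
step 3: row/col 3 already zero → sign 0
step 4: row/col 4 already zero → sign 0
signature = (3, 0, 2)

Answer: (3, 0, 2)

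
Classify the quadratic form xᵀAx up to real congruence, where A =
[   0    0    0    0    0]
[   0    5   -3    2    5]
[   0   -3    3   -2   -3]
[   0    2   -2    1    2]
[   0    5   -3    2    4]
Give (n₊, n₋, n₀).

Answer: (2, 2, 1)

Derivation:
step 0: pivot 5 → sign +
step 1: pivot 6/5 → sign +
step 2: pivot -1/3 → sign −
step 3: pivot -1 → sign −
step 4: row/col 4 already zero → sign 0
signature = (2, 2, 1)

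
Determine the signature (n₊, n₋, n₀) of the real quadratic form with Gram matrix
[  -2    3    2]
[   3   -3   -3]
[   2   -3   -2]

Answer: (1, 1, 1)

Derivation:
step 0: pivot -2 → sign −
step 1: pivot 3/2 → sign +
step 2: row/col 2 already zero → sign 0
signature = (1, 1, 1)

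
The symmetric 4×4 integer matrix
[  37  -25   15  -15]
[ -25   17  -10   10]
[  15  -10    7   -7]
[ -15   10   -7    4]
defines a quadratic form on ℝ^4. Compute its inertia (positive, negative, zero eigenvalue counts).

step 0: pivot 37 → sign +
step 1: pivot 4/37 → sign +
step 2: pivot 3/4 → sign +
step 3: pivot -3 → sign −
signature = (3, 1, 0)

Answer: (3, 1, 0)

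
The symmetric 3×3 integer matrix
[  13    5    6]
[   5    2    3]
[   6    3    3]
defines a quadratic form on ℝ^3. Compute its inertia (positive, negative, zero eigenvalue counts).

Answer: (2, 1, 0)

Derivation:
step 0: pivot 13 → sign +
step 1: pivot 1/13 → sign +
step 2: pivot -6 → sign −
signature = (2, 1, 0)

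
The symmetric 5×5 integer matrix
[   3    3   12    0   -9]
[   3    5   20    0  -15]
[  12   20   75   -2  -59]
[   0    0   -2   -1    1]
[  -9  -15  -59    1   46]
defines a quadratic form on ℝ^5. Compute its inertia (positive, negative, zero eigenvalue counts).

step 0: pivot 3 → sign +
step 1: pivot 2 → sign +
step 2: pivot -5 → sign −
step 3: pivot -1/5 → sign −
step 4: pivot 3 → sign +
signature = (3, 2, 0)

Answer: (3, 2, 0)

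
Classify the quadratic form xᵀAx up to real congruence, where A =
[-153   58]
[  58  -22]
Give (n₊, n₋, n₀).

step 0: pivot -153 → sign −
step 1: pivot -2/153 → sign −
signature = (0, 2, 0)

Answer: (0, 2, 0)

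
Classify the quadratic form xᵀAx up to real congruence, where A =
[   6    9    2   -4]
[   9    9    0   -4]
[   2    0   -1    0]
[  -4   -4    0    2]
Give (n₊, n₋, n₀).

step 0: pivot 6 → sign +
step 1: pivot -9/2 → sign −
step 2: pivot 1/3 → sign +
step 3: pivot 2/9 → sign +
signature = (3, 1, 0)

Answer: (3, 1, 0)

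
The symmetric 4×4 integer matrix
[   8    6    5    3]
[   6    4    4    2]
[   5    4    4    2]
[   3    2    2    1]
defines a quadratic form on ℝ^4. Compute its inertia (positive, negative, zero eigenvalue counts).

Answer: (2, 1, 1)

Derivation:
step 0: pivot 8 → sign +
step 1: pivot -1/2 → sign −
step 2: pivot 1 → sign +
step 3: row/col 3 already zero → sign 0
signature = (2, 1, 1)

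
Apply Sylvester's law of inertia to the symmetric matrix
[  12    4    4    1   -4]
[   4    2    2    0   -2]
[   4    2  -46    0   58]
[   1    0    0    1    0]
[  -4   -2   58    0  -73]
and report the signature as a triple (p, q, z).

step 0: pivot 12 → sign +
step 1: pivot 2/3 → sign +
step 2: pivot -48 → sign −
step 3: pivot 3/4 → sign +
step 4: row/col 4 already zero → sign 0
signature = (3, 1, 1)

Answer: (3, 1, 1)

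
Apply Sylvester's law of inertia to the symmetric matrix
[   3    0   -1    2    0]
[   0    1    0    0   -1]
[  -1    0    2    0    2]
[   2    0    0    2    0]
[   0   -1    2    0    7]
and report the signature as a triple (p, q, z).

Answer: (5, 0, 0)

Derivation:
step 0: pivot 3 → sign +
step 1: pivot 1 → sign +
step 2: pivot 5/3 → sign +
step 3: pivot 2/5 → sign +
step 4: pivot 2 → sign +
signature = (5, 0, 0)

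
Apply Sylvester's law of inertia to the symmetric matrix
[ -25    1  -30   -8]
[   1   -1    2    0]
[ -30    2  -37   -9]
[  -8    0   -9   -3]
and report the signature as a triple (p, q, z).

step 0: pivot -25 → sign −
step 1: pivot -24/25 → sign −
step 2: pivot -1/3 → sign −
step 3: row/col 3 already zero → sign 0
signature = (0, 3, 1)

Answer: (0, 3, 1)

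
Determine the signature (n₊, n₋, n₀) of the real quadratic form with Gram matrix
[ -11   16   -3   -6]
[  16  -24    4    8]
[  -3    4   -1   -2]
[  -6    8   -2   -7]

Answer: (0, 3, 1)

Derivation:
step 0: pivot -11 → sign −
step 1: pivot -8/11 → sign −
step 2: pivot -3 → sign −
step 3: row/col 3 already zero → sign 0
signature = (0, 3, 1)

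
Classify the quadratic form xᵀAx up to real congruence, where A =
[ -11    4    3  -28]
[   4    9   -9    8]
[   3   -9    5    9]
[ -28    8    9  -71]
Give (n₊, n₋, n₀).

Answer: (2, 2, 0)

Derivation:
step 0: pivot -11 → sign −
step 1: pivot 115/11 → sign +
step 2: pivot -19/115 → sign −
step 3: pivot 6/19 → sign +
signature = (2, 2, 0)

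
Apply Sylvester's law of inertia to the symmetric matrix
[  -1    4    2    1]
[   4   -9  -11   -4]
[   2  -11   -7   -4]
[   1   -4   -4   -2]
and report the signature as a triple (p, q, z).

Answer: (1, 3, 0)

Derivation:
step 0: pivot -1 → sign −
step 1: pivot 7 → sign +
step 2: pivot -30/7 → sign −
step 3: pivot -1/15 → sign −
signature = (1, 3, 0)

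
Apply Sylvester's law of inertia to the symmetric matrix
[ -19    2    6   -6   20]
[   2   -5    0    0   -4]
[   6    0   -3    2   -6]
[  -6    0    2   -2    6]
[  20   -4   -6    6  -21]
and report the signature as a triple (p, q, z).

Answer: (1, 4, 0)

Derivation:
step 0: pivot -19 → sign −
step 1: pivot -91/19 → sign −
step 2: pivot -93/91 → sign −
step 3: pivot -2/93 → sign −
step 4: pivot 1 → sign +
signature = (1, 4, 0)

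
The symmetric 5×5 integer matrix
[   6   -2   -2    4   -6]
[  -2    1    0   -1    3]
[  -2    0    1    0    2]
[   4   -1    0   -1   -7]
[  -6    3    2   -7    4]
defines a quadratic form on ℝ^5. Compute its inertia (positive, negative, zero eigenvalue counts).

step 0: pivot 6 → sign +
step 1: pivot 1/3 → sign +
step 2: pivot -1 → sign −
step 3: pivot -1 → sign −
step 4: row/col 4 already zero → sign 0
signature = (2, 2, 1)

Answer: (2, 2, 1)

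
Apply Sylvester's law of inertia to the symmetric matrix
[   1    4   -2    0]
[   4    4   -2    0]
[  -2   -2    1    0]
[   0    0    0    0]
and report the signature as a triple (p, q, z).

Answer: (1, 1, 2)

Derivation:
step 0: pivot 1 → sign +
step 1: pivot -12 → sign −
step 2: row/col 2 already zero → sign 0
step 3: row/col 3 already zero → sign 0
signature = (1, 1, 2)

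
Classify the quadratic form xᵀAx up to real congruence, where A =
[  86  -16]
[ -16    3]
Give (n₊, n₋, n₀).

step 0: pivot 86 → sign +
step 1: pivot 1/43 → sign +
signature = (2, 0, 0)

Answer: (2, 0, 0)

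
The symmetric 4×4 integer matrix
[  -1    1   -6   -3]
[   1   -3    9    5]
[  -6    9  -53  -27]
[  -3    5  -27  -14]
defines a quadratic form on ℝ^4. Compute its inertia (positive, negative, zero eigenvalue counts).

Answer: (0, 4, 0)

Derivation:
step 0: pivot -1 → sign −
step 1: pivot -2 → sign −
step 2: pivot -25/2 → sign −
step 3: pivot -3/25 → sign −
signature = (0, 4, 0)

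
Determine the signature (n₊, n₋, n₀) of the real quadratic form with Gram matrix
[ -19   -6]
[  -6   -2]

step 0: pivot -19 → sign −
step 1: pivot -2/19 → sign −
signature = (0, 2, 0)

Answer: (0, 2, 0)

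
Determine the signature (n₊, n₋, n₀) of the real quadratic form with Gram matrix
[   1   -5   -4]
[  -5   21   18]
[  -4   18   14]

Answer: (1, 2, 0)

Derivation:
step 0: pivot 1 → sign +
step 1: pivot -4 → sign −
step 2: pivot -1 → sign −
signature = (1, 2, 0)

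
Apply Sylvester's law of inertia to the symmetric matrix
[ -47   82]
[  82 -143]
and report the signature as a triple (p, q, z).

step 0: pivot -47 → sign −
step 1: pivot 3/47 → sign +
signature = (1, 1, 0)

Answer: (1, 1, 0)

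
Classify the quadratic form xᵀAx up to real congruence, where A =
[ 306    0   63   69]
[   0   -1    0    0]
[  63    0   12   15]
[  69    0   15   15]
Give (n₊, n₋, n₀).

step 0: pivot 306 → sign +
step 1: pivot -1 → sign −
step 2: pivot -33/34 → sign −
step 3: pivot 1/11 → sign +
signature = (2, 2, 0)

Answer: (2, 2, 0)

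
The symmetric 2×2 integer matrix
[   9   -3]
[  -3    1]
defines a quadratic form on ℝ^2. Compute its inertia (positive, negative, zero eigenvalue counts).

step 0: pivot 9 → sign +
step 1: row/col 1 already zero → sign 0
signature = (1, 0, 1)

Answer: (1, 0, 1)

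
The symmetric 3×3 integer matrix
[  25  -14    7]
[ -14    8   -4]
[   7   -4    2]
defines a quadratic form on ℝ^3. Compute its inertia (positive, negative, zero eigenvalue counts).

Answer: (2, 0, 1)

Derivation:
step 0: pivot 25 → sign +
step 1: pivot 4/25 → sign +
step 2: row/col 2 already zero → sign 0
signature = (2, 0, 1)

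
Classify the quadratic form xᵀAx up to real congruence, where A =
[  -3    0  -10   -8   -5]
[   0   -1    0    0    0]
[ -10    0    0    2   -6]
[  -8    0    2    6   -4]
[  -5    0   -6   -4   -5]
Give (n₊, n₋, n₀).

Answer: (2, 3, 0)

Derivation:
step 0: pivot -3 → sign −
step 1: pivot -1 → sign −
step 2: pivot 100/3 → sign +
step 3: pivot 67/25 → sign +
step 4: pivot -6/67 → sign −
signature = (2, 3, 0)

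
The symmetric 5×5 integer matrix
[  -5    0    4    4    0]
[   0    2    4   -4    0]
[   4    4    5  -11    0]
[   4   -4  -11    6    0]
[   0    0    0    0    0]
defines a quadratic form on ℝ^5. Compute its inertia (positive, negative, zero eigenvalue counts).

step 0: pivot -5 → sign −
step 1: pivot 2 → sign +
step 2: pivot 1/5 → sign +
step 3: pivot 1 → sign +
step 4: row/col 4 already zero → sign 0
signature = (3, 1, 1)

Answer: (3, 1, 1)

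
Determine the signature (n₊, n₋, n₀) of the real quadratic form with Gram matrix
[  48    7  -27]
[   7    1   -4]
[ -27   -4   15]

Answer: (1, 1, 1)

Derivation:
step 0: pivot 48 → sign +
step 1: pivot -1/48 → sign −
step 2: row/col 2 already zero → sign 0
signature = (1, 1, 1)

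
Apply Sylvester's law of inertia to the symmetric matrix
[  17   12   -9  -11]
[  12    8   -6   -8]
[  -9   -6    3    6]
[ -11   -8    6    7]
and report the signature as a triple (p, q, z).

step 0: pivot 17 → sign +
step 1: pivot -8/17 → sign −
step 2: pivot -3/2 → sign −
step 3: row/col 3 already zero → sign 0
signature = (1, 2, 1)

Answer: (1, 2, 1)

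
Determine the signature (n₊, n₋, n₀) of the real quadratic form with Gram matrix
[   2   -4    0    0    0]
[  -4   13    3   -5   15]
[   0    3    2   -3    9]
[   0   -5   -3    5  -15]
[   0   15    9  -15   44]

Answer: (3, 1, 1)

Derivation:
step 0: pivot 2 → sign +
step 1: pivot 5 → sign +
step 2: pivot 1/5 → sign +
step 3: pivot -1 → sign −
step 4: row/col 4 already zero → sign 0
signature = (3, 1, 1)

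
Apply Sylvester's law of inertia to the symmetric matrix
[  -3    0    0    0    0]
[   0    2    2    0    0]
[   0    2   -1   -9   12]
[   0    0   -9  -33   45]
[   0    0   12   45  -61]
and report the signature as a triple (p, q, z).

Answer: (2, 3, 0)

Derivation:
step 0: pivot -3 → sign −
step 1: pivot 2 → sign +
step 2: pivot -3 → sign −
step 3: pivot -6 → sign −
step 4: pivot 1/2 → sign +
signature = (2, 3, 0)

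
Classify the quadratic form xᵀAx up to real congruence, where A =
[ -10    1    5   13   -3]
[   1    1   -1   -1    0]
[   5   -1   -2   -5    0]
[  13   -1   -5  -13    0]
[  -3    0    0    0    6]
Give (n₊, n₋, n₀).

step 0: pivot -10 → sign −
step 1: pivot 11/10 → sign +
step 2: pivot 3/11 → sign +
step 3: pivot -6 → sign −
step 4: pivot 3 → sign +
signature = (3, 2, 0)

Answer: (3, 2, 0)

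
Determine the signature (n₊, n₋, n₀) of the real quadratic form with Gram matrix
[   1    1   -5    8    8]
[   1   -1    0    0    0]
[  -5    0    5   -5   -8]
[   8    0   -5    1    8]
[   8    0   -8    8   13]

step 0: pivot 1 → sign +
step 1: pivot -2 → sign −
step 2: pivot -15/2 → sign −
step 3: pivot -1 → sign −
step 4: pivot 1/5 → sign +
signature = (2, 3, 0)

Answer: (2, 3, 0)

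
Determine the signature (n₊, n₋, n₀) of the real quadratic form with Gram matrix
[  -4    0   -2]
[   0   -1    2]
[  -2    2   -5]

step 0: pivot -4 → sign −
step 1: pivot -1 → sign −
step 2: row/col 2 already zero → sign 0
signature = (0, 2, 1)

Answer: (0, 2, 1)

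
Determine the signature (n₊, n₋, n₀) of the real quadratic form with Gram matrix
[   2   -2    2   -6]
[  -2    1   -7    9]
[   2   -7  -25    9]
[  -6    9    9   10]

step 0: pivot 2 → sign +
step 1: pivot -1 → sign −
step 2: pivot -2 → sign −
step 3: pivot 1 → sign +
signature = (2, 2, 0)

Answer: (2, 2, 0)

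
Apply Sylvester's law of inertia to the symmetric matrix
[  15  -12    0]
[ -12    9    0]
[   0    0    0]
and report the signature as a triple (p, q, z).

Answer: (1, 1, 1)

Derivation:
step 0: pivot 15 → sign +
step 1: pivot -3/5 → sign −
step 2: row/col 2 already zero → sign 0
signature = (1, 1, 1)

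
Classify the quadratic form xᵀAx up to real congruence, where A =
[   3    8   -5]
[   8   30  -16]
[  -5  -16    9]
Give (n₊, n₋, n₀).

Answer: (2, 1, 0)

Derivation:
step 0: pivot 3 → sign +
step 1: pivot 26/3 → sign +
step 2: pivot -2/13 → sign −
signature = (2, 1, 0)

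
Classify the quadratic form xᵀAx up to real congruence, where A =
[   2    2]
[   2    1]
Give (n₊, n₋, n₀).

Answer: (1, 1, 0)

Derivation:
step 0: pivot 2 → sign +
step 1: pivot -1 → sign −
signature = (1, 1, 0)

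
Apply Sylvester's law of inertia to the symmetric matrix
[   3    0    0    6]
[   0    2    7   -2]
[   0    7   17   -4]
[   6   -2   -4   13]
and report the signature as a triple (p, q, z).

step 0: pivot 3 → sign +
step 1: pivot 2 → sign +
step 2: pivot -15/2 → sign −
step 3: pivot 1/5 → sign +
signature = (3, 1, 0)

Answer: (3, 1, 0)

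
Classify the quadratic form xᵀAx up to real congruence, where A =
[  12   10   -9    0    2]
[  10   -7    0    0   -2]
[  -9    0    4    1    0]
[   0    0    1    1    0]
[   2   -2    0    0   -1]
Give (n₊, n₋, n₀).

step 0: pivot 12 → sign +
step 1: pivot -46/3 → sign −
step 2: pivot 169/184 → sign +
step 3: pivot -15/169 → sign −
step 4: pivot 3/5 → sign +
signature = (3, 2, 0)

Answer: (3, 2, 0)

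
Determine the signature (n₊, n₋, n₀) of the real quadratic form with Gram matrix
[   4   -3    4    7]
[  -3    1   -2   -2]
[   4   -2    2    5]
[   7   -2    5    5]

step 0: pivot 4 → sign +
step 1: pivot -5/4 → sign −
step 2: pivot -6/5 → sign −
step 3: pivot 3/2 → sign +
signature = (2, 2, 0)

Answer: (2, 2, 0)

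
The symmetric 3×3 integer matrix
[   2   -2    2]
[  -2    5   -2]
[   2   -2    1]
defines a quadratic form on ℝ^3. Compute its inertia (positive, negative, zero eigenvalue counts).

step 0: pivot 2 → sign +
step 1: pivot 3 → sign +
step 2: pivot -1 → sign −
signature = (2, 1, 0)

Answer: (2, 1, 0)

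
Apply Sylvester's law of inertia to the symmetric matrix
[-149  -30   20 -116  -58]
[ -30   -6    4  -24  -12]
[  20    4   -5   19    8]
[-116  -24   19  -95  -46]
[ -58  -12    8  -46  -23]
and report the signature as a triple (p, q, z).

step 0: pivot -149 → sign −
step 1: pivot 6/149 → sign +
step 2: pivot -7/3 → sign −
step 3: pivot -78/7 → sign −
step 4: pivot 3/13 → sign +
signature = (2, 3, 0)

Answer: (2, 3, 0)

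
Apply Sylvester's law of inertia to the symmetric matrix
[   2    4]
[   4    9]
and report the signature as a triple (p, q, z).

step 0: pivot 2 → sign +
step 1: pivot 1 → sign +
signature = (2, 0, 0)

Answer: (2, 0, 0)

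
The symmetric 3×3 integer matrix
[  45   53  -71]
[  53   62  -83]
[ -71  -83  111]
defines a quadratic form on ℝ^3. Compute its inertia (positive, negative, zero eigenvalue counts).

Answer: (1, 2, 0)

Derivation:
step 0: pivot 45 → sign +
step 1: pivot -19/45 → sign −
step 2: pivot -2/19 → sign −
signature = (1, 2, 0)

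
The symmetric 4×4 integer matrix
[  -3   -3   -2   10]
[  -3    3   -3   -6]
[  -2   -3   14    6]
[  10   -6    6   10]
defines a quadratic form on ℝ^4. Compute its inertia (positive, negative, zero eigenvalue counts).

step 0: pivot -3 → sign −
step 1: pivot 6 → sign +
step 2: pivot 91/6 → sign +
step 3: pivot -6/91 → sign −
signature = (2, 2, 0)

Answer: (2, 2, 0)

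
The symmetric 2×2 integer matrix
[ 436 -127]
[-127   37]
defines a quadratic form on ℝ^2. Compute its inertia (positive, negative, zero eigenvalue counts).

Answer: (2, 0, 0)

Derivation:
step 0: pivot 436 → sign +
step 1: pivot 3/436 → sign +
signature = (2, 0, 0)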